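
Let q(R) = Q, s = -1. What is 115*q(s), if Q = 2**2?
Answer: 460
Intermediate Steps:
Q = 4
q(R) = 4
115*q(s) = 115*4 = 460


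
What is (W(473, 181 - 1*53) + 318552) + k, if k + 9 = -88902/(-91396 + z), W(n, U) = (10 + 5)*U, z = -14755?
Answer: 34017556815/106151 ≈ 3.2046e+5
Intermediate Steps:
W(n, U) = 15*U
k = -866457/106151 (k = -9 - 88902/(-91396 - 14755) = -9 - 88902/(-106151) = -9 - 88902*(-1/106151) = -9 + 88902/106151 = -866457/106151 ≈ -8.1625)
(W(473, 181 - 1*53) + 318552) + k = (15*(181 - 1*53) + 318552) - 866457/106151 = (15*(181 - 53) + 318552) - 866457/106151 = (15*128 + 318552) - 866457/106151 = (1920 + 318552) - 866457/106151 = 320472 - 866457/106151 = 34017556815/106151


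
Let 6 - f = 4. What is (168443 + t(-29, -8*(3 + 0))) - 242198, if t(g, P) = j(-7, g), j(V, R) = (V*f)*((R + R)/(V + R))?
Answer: -663998/9 ≈ -73778.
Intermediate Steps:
f = 2 (f = 6 - 1*4 = 6 - 4 = 2)
j(V, R) = 4*R*V/(R + V) (j(V, R) = (V*2)*((R + R)/(V + R)) = (2*V)*((2*R)/(R + V)) = (2*V)*(2*R/(R + V)) = 4*R*V/(R + V))
t(g, P) = -28*g/(-7 + g) (t(g, P) = 4*g*(-7)/(g - 7) = 4*g*(-7)/(-7 + g) = -28*g/(-7 + g))
(168443 + t(-29, -8*(3 + 0))) - 242198 = (168443 - 28*(-29)/(-7 - 29)) - 242198 = (168443 - 28*(-29)/(-36)) - 242198 = (168443 - 28*(-29)*(-1/36)) - 242198 = (168443 - 203/9) - 242198 = 1515784/9 - 242198 = -663998/9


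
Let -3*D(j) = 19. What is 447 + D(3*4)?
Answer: 1322/3 ≈ 440.67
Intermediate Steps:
D(j) = -19/3 (D(j) = -⅓*19 = -19/3)
447 + D(3*4) = 447 - 19/3 = 1322/3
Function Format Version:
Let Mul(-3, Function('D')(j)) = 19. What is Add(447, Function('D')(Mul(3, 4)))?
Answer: Rational(1322, 3) ≈ 440.67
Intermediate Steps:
Function('D')(j) = Rational(-19, 3) (Function('D')(j) = Mul(Rational(-1, 3), 19) = Rational(-19, 3))
Add(447, Function('D')(Mul(3, 4))) = Add(447, Rational(-19, 3)) = Rational(1322, 3)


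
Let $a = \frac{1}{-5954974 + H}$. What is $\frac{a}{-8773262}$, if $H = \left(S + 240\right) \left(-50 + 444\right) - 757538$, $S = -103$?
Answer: $\frac{1}{58417063317908} \approx 1.7118 \cdot 10^{-14}$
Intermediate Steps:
$H = -703560$ ($H = \left(-103 + 240\right) \left(-50 + 444\right) - 757538 = 137 \cdot 394 - 757538 = 53978 - 757538 = -703560$)
$a = - \frac{1}{6658534}$ ($a = \frac{1}{-5954974 - 703560} = \frac{1}{-6658534} = - \frac{1}{6658534} \approx -1.5018 \cdot 10^{-7}$)
$\frac{a}{-8773262} = - \frac{1}{6658534 \left(-8773262\right)} = \left(- \frac{1}{6658534}\right) \left(- \frac{1}{8773262}\right) = \frac{1}{58417063317908}$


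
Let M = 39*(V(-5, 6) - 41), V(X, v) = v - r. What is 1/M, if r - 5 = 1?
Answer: -1/1599 ≈ -0.00062539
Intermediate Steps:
r = 6 (r = 5 + 1 = 6)
V(X, v) = -6 + v (V(X, v) = v - 1*6 = v - 6 = -6 + v)
M = -1599 (M = 39*((-6 + 6) - 41) = 39*(0 - 41) = 39*(-41) = -1599)
1/M = 1/(-1599) = -1/1599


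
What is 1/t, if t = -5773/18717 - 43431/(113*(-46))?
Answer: 97290966/782889973 ≈ 0.12427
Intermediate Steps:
t = 782889973/97290966 (t = -5773*1/18717 - 43431/(-5198) = -5773/18717 - 43431*(-1/5198) = -5773/18717 + 43431/5198 = 782889973/97290966 ≈ 8.0469)
1/t = 1/(782889973/97290966) = 97290966/782889973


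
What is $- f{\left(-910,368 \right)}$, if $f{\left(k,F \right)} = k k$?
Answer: $-828100$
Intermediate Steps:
$f{\left(k,F \right)} = k^{2}$
$- f{\left(-910,368 \right)} = - \left(-910\right)^{2} = \left(-1\right) 828100 = -828100$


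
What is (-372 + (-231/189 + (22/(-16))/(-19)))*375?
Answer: -63808625/456 ≈ -1.3993e+5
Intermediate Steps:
(-372 + (-231/189 + (22/(-16))/(-19)))*375 = (-372 + (-231*1/189 + (22*(-1/16))*(-1/19)))*375 = (-372 + (-11/9 - 11/8*(-1/19)))*375 = (-372 + (-11/9 + 11/152))*375 = (-372 - 1573/1368)*375 = -510469/1368*375 = -63808625/456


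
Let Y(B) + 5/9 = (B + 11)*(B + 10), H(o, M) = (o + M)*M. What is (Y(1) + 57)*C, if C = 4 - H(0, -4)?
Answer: -6784/3 ≈ -2261.3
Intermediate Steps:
H(o, M) = M*(M + o) (H(o, M) = (M + o)*M = M*(M + o))
Y(B) = -5/9 + (10 + B)*(11 + B) (Y(B) = -5/9 + (B + 11)*(B + 10) = -5/9 + (11 + B)*(10 + B) = -5/9 + (10 + B)*(11 + B))
C = -12 (C = 4 - (-4)*(-4 + 0) = 4 - (-4)*(-4) = 4 - 1*16 = 4 - 16 = -12)
(Y(1) + 57)*C = ((985/9 + 1² + 21*1) + 57)*(-12) = ((985/9 + 1 + 21) + 57)*(-12) = (1183/9 + 57)*(-12) = (1696/9)*(-12) = -6784/3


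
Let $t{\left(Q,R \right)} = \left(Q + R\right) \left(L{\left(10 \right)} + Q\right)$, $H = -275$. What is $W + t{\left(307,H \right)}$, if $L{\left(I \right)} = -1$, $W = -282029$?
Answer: $-272237$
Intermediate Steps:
$t{\left(Q,R \right)} = \left(-1 + Q\right) \left(Q + R\right)$ ($t{\left(Q,R \right)} = \left(Q + R\right) \left(-1 + Q\right) = \left(-1 + Q\right) \left(Q + R\right)$)
$W + t{\left(307,H \right)} = -282029 + \left(307^{2} - 307 - -275 + 307 \left(-275\right)\right) = -282029 + \left(94249 - 307 + 275 - 84425\right) = -282029 + 9792 = -272237$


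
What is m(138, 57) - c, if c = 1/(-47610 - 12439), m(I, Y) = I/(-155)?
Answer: -8286607/9307595 ≈ -0.89031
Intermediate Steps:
m(I, Y) = -I/155 (m(I, Y) = I*(-1/155) = -I/155)
c = -1/60049 (c = 1/(-60049) = -1/60049 ≈ -1.6653e-5)
m(138, 57) - c = -1/155*138 - 1*(-1/60049) = -138/155 + 1/60049 = -8286607/9307595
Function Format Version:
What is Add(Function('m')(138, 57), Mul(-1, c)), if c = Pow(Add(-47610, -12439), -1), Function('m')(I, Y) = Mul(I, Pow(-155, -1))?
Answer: Rational(-8286607, 9307595) ≈ -0.89031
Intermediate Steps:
Function('m')(I, Y) = Mul(Rational(-1, 155), I) (Function('m')(I, Y) = Mul(I, Rational(-1, 155)) = Mul(Rational(-1, 155), I))
c = Rational(-1, 60049) (c = Pow(-60049, -1) = Rational(-1, 60049) ≈ -1.6653e-5)
Add(Function('m')(138, 57), Mul(-1, c)) = Add(Mul(Rational(-1, 155), 138), Mul(-1, Rational(-1, 60049))) = Add(Rational(-138, 155), Rational(1, 60049)) = Rational(-8286607, 9307595)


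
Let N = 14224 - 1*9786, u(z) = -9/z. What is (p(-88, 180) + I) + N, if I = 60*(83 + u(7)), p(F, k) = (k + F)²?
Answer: 124634/7 ≈ 17805.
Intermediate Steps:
p(F, k) = (F + k)²
N = 4438 (N = 14224 - 9786 = 4438)
I = 34320/7 (I = 60*(83 - 9/7) = 60*(572/7) = 34320/7 ≈ 4902.9)
(p(-88, 180) + I) + N = ((-88 + 180)² + 34320/7) + 4438 = (92² + 34320/7) + 4438 = (8464 + 34320/7) + 4438 = 93568/7 + 4438 = 124634/7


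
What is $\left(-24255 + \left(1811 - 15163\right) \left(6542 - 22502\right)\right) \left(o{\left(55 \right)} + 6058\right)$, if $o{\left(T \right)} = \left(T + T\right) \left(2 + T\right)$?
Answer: $2626772142120$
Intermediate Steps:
$o{\left(T \right)} = 2 T \left(2 + T\right)$
$\left(-24255 + \left(1811 - 15163\right) \left(6542 - 22502\right)\right) \left(o{\left(55 \right)} + 6058\right) = \left(-24255 + \left(1811 - 15163\right) \left(6542 - 22502\right)\right) \left(2 \cdot 55 \left(2 + 55\right) + 6058\right) = \left(-24255 - -213097920\right) \left(2 \cdot 55 \cdot 57 + 6058\right) = \left(-24255 + 213097920\right) \left(6270 + 6058\right) = 213073665 \cdot 12328 = 2626772142120$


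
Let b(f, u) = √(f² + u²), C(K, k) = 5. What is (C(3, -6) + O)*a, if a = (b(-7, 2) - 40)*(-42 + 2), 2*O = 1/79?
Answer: 632800/79 - 15820*√53/79 ≈ 6552.3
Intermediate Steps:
O = 1/158 (O = (½)/79 = (½)*(1/79) = 1/158 ≈ 0.0063291)
a = 1600 - 40*√53 (a = (√((-7)² + 2²) - 40)*(-42 + 2) = (√(49 + 4) - 40)*(-40) = (√53 - 40)*(-40) = (-40 + √53)*(-40) = 1600 - 40*√53 ≈ 1308.8)
(C(3, -6) + O)*a = (5 + 1/158)*(1600 - 40*√53) = 791*(1600 - 40*√53)/158 = 632800/79 - 15820*√53/79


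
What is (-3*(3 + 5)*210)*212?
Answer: -1068480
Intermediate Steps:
(-3*(3 + 5)*210)*212 = (-3*8*210)*212 = -24*210*212 = -5040*212 = -1068480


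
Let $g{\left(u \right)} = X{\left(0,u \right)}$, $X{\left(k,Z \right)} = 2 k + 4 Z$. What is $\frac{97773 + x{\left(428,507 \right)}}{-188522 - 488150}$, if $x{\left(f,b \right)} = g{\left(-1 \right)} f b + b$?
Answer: $\frac{96213}{84584} \approx 1.1375$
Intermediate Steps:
$g{\left(u \right)} = 4 u$ ($g{\left(u \right)} = 2 \cdot 0 + 4 u = 0 + 4 u = 4 u$)
$x{\left(f,b \right)} = b - 4 b f$ ($x{\left(f,b \right)} = 4 \left(-1\right) f b + b = - 4 f b + b = - 4 b f + b = b - 4 b f$)
$\frac{97773 + x{\left(428,507 \right)}}{-188522 - 488150} = \frac{97773 + 507 \left(1 - 1712\right)}{-188522 - 488150} = \frac{97773 + 507 \left(-1711\right)}{-676672} = \left(97773 - 867477\right) \left(- \frac{1}{676672}\right) = \left(-769704\right) \left(- \frac{1}{676672}\right) = \frac{96213}{84584}$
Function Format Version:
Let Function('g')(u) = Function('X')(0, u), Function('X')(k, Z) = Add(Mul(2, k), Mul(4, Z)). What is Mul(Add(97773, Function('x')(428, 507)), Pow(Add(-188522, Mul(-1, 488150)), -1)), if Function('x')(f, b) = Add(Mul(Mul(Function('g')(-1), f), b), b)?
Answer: Rational(96213, 84584) ≈ 1.1375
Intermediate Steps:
Function('g')(u) = Mul(4, u) (Function('g')(u) = Add(Mul(2, 0), Mul(4, u)) = Add(0, Mul(4, u)) = Mul(4, u))
Function('x')(f, b) = Add(b, Mul(-4, b, f)) (Function('x')(f, b) = Add(Mul(Mul(Mul(4, -1), f), b), b) = Add(Mul(Mul(-4, f), b), b) = Add(Mul(-4, b, f), b) = Add(b, Mul(-4, b, f)))
Mul(Add(97773, Function('x')(428, 507)), Pow(Add(-188522, Mul(-1, 488150)), -1)) = Mul(Add(97773, Mul(507, Add(1, Mul(-4, 428)))), Pow(Add(-188522, Mul(-1, 488150)), -1)) = Mul(Add(97773, Mul(507, Add(1, -1712))), Pow(Add(-188522, -488150), -1)) = Mul(Add(97773, Mul(507, -1711)), Pow(-676672, -1)) = Mul(Add(97773, -867477), Rational(-1, 676672)) = Mul(-769704, Rational(-1, 676672)) = Rational(96213, 84584)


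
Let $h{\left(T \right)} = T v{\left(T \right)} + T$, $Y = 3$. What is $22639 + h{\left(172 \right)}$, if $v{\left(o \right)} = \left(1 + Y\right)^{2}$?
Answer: $25563$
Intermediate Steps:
$v{\left(o \right)} = 16$ ($v{\left(o \right)} = \left(1 + 3\right)^{2} = 4^{2} = 16$)
$h{\left(T \right)} = 17 T$ ($h{\left(T \right)} = T 16 + T = 16 T + T = 17 T$)
$22639 + h{\left(172 \right)} = 22639 + 17 \cdot 172 = 22639 + 2924 = 25563$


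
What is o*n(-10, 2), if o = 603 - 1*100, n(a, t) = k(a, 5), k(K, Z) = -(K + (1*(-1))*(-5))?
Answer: 2515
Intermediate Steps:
k(K, Z) = -5 - K (k(K, Z) = -(K - 1*(-5)) = -(K + 5) = -(5 + K) = -5 - K)
n(a, t) = -5 - a
o = 503 (o = 603 - 100 = 503)
o*n(-10, 2) = 503*(-5 - 1*(-10)) = 503*(-5 + 10) = 503*5 = 2515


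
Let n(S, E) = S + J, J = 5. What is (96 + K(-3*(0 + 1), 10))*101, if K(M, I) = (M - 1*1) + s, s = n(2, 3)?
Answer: 9999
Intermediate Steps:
n(S, E) = 5 + S (n(S, E) = S + 5 = 5 + S)
s = 7 (s = 5 + 2 = 7)
K(M, I) = 6 + M (K(M, I) = (M - 1*1) + 7 = (M - 1) + 7 = (-1 + M) + 7 = 6 + M)
(96 + K(-3*(0 + 1), 10))*101 = (96 + (6 - 3*(0 + 1)))*101 = (96 + (6 - 3*1))*101 = (96 + (6 - 3))*101 = (96 + 3)*101 = 99*101 = 9999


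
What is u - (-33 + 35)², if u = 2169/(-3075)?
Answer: -4823/1025 ≈ -4.7054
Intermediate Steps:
u = -723/1025 (u = 2169*(-1/3075) = -723/1025 ≈ -0.70537)
u - (-33 + 35)² = -723/1025 - (-33 + 35)² = -723/1025 - 1*2² = -723/1025 - 1*4 = -723/1025 - 4 = -4823/1025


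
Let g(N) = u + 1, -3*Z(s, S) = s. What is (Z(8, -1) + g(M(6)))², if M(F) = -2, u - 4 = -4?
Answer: 25/9 ≈ 2.7778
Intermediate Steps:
u = 0 (u = 4 - 4 = 0)
Z(s, S) = -s/3
g(N) = 1 (g(N) = 0 + 1 = 1)
(Z(8, -1) + g(M(6)))² = (-⅓*8 + 1)² = (-8/3 + 1)² = (-5/3)² = 25/9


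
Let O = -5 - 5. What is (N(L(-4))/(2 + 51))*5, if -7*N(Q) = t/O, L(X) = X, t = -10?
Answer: -5/371 ≈ -0.013477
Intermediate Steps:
O = -10
N(Q) = -⅐ (N(Q) = -(-10)/(7*(-10)) = -(-10)*(-1)/(7*10) = -⅐*1 = -⅐)
(N(L(-4))/(2 + 51))*5 = (-⅐/(2 + 51))*5 = (-⅐/53)*5 = ((1/53)*(-⅐))*5 = -1/371*5 = -5/371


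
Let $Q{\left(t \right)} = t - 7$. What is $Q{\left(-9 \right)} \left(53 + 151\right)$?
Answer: $-3264$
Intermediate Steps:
$Q{\left(t \right)} = -7 + t$
$Q{\left(-9 \right)} \left(53 + 151\right) = \left(-7 - 9\right) \left(53 + 151\right) = \left(-16\right) 204 = -3264$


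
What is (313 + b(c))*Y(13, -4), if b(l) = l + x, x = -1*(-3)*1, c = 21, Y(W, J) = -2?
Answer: -674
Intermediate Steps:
x = 3 (x = 3*1 = 3)
b(l) = 3 + l (b(l) = l + 3 = 3 + l)
(313 + b(c))*Y(13, -4) = (313 + (3 + 21))*(-2) = (313 + 24)*(-2) = 337*(-2) = -674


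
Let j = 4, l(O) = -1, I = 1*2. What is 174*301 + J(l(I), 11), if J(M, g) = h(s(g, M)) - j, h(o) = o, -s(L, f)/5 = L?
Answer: 52315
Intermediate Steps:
I = 2
s(L, f) = -5*L
J(M, g) = -4 - 5*g (J(M, g) = -5*g - 1*4 = -5*g - 4 = -4 - 5*g)
174*301 + J(l(I), 11) = 174*301 + (-4 - 5*11) = 52374 + (-4 - 55) = 52374 - 59 = 52315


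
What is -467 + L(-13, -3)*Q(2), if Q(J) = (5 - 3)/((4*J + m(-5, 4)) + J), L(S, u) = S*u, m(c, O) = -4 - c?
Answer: -5059/11 ≈ -459.91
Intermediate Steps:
Q(J) = 2/(1 + 5*J) (Q(J) = (5 - 3)/((4*J + (-4 - 1*(-5))) + J) = 2/((4*J + (-4 + 5)) + J) = 2/((4*J + 1) + J) = 2/((1 + 4*J) + J) = 2/(1 + 5*J))
-467 + L(-13, -3)*Q(2) = -467 + (-13*(-3))*(2/(1 + 5*2)) = -467 + 39*(2/(1 + 10)) = -467 + 39*(2/11) = -467 + 78/11 = -5059/11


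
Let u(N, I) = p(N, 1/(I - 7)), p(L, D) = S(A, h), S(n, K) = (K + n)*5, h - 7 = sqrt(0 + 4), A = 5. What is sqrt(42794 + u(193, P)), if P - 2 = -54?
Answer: 4*sqrt(2679) ≈ 207.04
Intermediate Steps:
P = -52 (P = 2 - 54 = -52)
h = 9 (h = 7 + sqrt(0 + 4) = 7 + sqrt(4) = 7 + 2 = 9)
S(n, K) = 5*K + 5*n
p(L, D) = 70 (p(L, D) = 5*9 + 5*5 = 45 + 25 = 70)
u(N, I) = 70
sqrt(42794 + u(193, P)) = sqrt(42794 + 70) = sqrt(42864) = 4*sqrt(2679)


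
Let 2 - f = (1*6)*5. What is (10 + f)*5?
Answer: -90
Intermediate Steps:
f = -28 (f = 2 - 1*6*5 = 2 - 6*5 = 2 - 1*30 = 2 - 30 = -28)
(10 + f)*5 = (10 - 28)*5 = -18*5 = -90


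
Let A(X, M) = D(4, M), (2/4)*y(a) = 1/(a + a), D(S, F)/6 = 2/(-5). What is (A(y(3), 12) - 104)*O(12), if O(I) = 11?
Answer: -5852/5 ≈ -1170.4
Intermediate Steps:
D(S, F) = -12/5 (D(S, F) = 6*(2/(-5)) = 6*(2*(-⅕)) = 6*(-⅖) = -12/5)
y(a) = 1/a (y(a) = 2/(a + a) = 2/((2*a)) = 2*(1/(2*a)) = 1/a)
A(X, M) = -12/5
(A(y(3), 12) - 104)*O(12) = (-12/5 - 104)*11 = -532/5*11 = -5852/5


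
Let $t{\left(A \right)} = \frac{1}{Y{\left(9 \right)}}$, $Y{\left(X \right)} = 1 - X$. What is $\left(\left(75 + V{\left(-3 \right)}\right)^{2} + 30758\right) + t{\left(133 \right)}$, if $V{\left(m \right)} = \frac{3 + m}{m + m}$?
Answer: $\frac{291063}{8} \approx 36383.0$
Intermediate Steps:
$V{\left(m \right)} = \frac{3 + m}{2 m}$
$t{\left(A \right)} = - \frac{1}{8}$ ($t{\left(A \right)} = \frac{1}{1 - 9} = \frac{1}{-8} = - \frac{1}{8}$)
$\left(\left(75 + V{\left(-3 \right)}\right)^{2} + 30758\right) + t{\left(133 \right)} = \left(\left(75 + \frac{3 - 3}{2 \left(-3\right)}\right)^{2} + 30758\right) - \frac{1}{8} = \left(\left(75 + \frac{1}{2} \left(- \frac{1}{3}\right) 0\right)^{2} + 30758\right) - \frac{1}{8} = \left(\left(75 + 0\right)^{2} + 30758\right) - \frac{1}{8} = \left(75^{2} + 30758\right) - \frac{1}{8} = \left(5625 + 30758\right) - \frac{1}{8} = 36383 - \frac{1}{8} = \frac{291063}{8}$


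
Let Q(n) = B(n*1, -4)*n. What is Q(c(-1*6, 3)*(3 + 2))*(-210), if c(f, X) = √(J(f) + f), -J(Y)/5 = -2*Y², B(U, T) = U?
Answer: -1858500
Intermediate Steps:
J(Y) = 10*Y² (J(Y) = -(-10)*Y² = 10*Y²)
c(f, X) = √(f + 10*f²) (c(f, X) = √(10*f² + f) = √(f + 10*f²))
Q(n) = n² (Q(n) = (n*1)*n = n*n = n²)
Q(c(-1*6, 3)*(3 + 2))*(-210) = (√((-1*6)*(1 + 10*(-1*6)))*(3 + 2))²*(-210) = (√(-6*(1 + 10*(-6)))*5)²*(-210) = (√(-6*(1 - 60))*5)²*(-210) = (√(-6*(-59))*5)²*(-210) = (√354*5)²*(-210) = (5*√354)²*(-210) = 8850*(-210) = -1858500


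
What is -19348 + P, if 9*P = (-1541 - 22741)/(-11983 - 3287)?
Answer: -147720631/7635 ≈ -19348.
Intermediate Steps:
P = 1349/7635 (P = ((-1541 - 22741)/(-11983 - 3287))/9 = (-24282/(-15270))/9 = (-24282*(-1/15270))/9 = (1/9)*(4047/2545) = 1349/7635 ≈ 0.17669)
-19348 + P = -19348 + 1349/7635 = -147720631/7635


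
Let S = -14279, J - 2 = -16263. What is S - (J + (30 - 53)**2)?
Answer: 1453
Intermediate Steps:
J = -16261 (J = 2 - 16263 = -16261)
S - (J + (30 - 53)**2) = -14279 - (-16261 + (30 - 53)**2) = -14279 - (-16261 + (-23)**2) = -14279 - (-16261 + 529) = -14279 - 1*(-15732) = -14279 + 15732 = 1453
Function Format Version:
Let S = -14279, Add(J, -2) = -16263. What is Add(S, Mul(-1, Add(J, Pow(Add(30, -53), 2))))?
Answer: 1453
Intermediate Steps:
J = -16261 (J = Add(2, -16263) = -16261)
Add(S, Mul(-1, Add(J, Pow(Add(30, -53), 2)))) = Add(-14279, Mul(-1, Add(-16261, Pow(Add(30, -53), 2)))) = Add(-14279, Mul(-1, Add(-16261, Pow(-23, 2)))) = Add(-14279, Mul(-1, Add(-16261, 529))) = Add(-14279, Mul(-1, -15732)) = Add(-14279, 15732) = 1453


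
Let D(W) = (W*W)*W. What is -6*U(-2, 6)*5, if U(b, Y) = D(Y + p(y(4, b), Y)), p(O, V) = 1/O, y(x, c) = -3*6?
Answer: -6125215/972 ≈ -6301.7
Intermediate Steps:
y(x, c) = -18
D(W) = W³ (D(W) = W²*W = W³)
U(b, Y) = (-1/18 + Y)³ (U(b, Y) = (Y + 1/(-18))³ = (Y - 1/18)³ = (-1/18 + Y)³)
-6*U(-2, 6)*5 = -(-1 + 18*6)³/972*5 = -(-1 + 108)³/972*5 = -107³/972*5 = -1225043/972*5 = -6125215/972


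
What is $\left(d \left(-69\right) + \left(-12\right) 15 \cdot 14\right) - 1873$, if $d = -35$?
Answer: $-1978$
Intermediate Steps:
$\left(d \left(-69\right) + \left(-12\right) 15 \cdot 14\right) - 1873 = \left(\left(-35\right) \left(-69\right) + \left(-12\right) 15 \cdot 14\right) - 1873 = \left(2415 - 2520\right) - 1873 = -105 - 1873 = -1978$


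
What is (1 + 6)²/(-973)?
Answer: -7/139 ≈ -0.050360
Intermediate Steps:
(1 + 6)²/(-973) = 7²*(-1/973) = 49*(-1/973) = -7/139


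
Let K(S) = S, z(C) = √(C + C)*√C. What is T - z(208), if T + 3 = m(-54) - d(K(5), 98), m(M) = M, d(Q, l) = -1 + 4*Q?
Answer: -76 - 208*√2 ≈ -370.16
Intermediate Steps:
z(C) = C*√2 (z(C) = √(2*C)*√C = (√2*√C)*√C = C*√2)
T = -76 (T = -3 + (-54 - (-1 + 4*5)) = -3 + (-54 - (-1 + 20)) = -3 + (-54 - 1*19) = -3 + (-54 - 19) = -3 - 73 = -76)
T - z(208) = -76 - 208*√2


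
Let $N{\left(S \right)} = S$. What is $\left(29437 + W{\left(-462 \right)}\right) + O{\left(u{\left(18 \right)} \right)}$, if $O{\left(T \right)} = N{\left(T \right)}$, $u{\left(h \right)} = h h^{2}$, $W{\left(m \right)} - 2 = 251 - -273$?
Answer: $35795$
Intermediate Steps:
$W{\left(m \right)} = 526$ ($W{\left(m \right)} = 2 + \left(251 - -273\right) = 2 + \left(251 + 273\right) = 2 + 524 = 526$)
$u{\left(h \right)} = h^{3}$
$O{\left(T \right)} = T$
$\left(29437 + W{\left(-462 \right)}\right) + O{\left(u{\left(18 \right)} \right)} = \left(29437 + 526\right) + 18^{3} = 29963 + 5832 = 35795$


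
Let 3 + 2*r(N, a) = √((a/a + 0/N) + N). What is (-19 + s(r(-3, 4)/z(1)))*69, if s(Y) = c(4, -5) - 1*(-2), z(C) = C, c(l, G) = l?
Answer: -897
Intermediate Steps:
r(N, a) = -3/2 + √(1 + N)/2 (r(N, a) = -3/2 + √((a/a + 0/N) + N)/2 = -3/2 + √((1 + 0) + N)/2 = -3/2 + √(1 + N)/2)
s(Y) = 6 (s(Y) = 4 - 1*(-2) = 4 + 2 = 6)
(-19 + s(r(-3, 4)/z(1)))*69 = (-19 + 6)*69 = -13*69 = -897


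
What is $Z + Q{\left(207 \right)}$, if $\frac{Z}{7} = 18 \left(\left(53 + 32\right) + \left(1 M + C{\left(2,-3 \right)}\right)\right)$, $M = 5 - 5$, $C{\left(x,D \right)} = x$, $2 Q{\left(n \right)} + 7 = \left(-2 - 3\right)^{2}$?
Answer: $10971$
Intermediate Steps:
$Q{\left(n \right)} = 9$ ($Q{\left(n \right)} = - \frac{7}{2} + \frac{\left(-2 - 3\right)^{2}}{2} = - \frac{7}{2} + \frac{\left(-5\right)^{2}}{2} = - \frac{7}{2} + \frac{1}{2} \cdot 25 = - \frac{7}{2} + \frac{25}{2} = 9$)
$M = 0$ ($M = 5 - 5 = 0$)
$Z = 10962$ ($Z = 7 \cdot 18 \left(\left(53 + 32\right) + \left(1 \cdot 0 + 2\right)\right) = 7 \cdot 18 \left(85 + \left(0 + 2\right)\right) = 7 \cdot 18 \left(85 + 2\right) = 7 \cdot 18 \cdot 87 = 7 \cdot 1566 = 10962$)
$Z + Q{\left(207 \right)} = 10962 + 9 = 10971$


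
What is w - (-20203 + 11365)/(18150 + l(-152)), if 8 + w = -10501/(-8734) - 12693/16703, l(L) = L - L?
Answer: -283661786539/40118100550 ≈ -7.0707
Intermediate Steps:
l(L) = 0
w = -1102534475/145884002 (w = -8 + (-10501/(-8734) - 12693/16703) = -8 + (-10501*(-1/8734) - 12693*1/16703) = -8 + (10501/8734 - 12693/16703) = -8 + 64537541/145884002 = -1102534475/145884002 ≈ -7.5576)
w - (-20203 + 11365)/(18150 + l(-152)) = -1102534475/145884002 - (-20203 + 11365)/(18150 + 0) = -1102534475/145884002 - (-8838)/18150 = -1102534475/145884002 - 1*(-1473/3025) = -1102534475/145884002 + 1473/3025 = -283661786539/40118100550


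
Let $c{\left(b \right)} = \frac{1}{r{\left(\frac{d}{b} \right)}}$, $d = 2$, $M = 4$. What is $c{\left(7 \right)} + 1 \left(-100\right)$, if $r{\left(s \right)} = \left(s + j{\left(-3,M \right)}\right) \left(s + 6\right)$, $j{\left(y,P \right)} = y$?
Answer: $- \frac{83649}{836} \approx -100.06$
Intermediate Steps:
$r{\left(s \right)} = \left(-3 + s\right) \left(6 + s\right)$ ($r{\left(s \right)} = \left(s - 3\right) \left(s + 6\right) = \left(-3 + s\right) \left(6 + s\right)$)
$c{\left(b \right)} = \frac{1}{-18 + \frac{4}{b^{2}} + \frac{6}{b}}$ ($c{\left(b \right)} = \frac{1}{-18 + \left(\frac{2}{b}\right)^{2} + 3 \frac{2}{b}} = \frac{1}{-18 + \frac{4}{b^{2}} + \frac{6}{b}}$)
$c{\left(7 \right)} + 1 \left(-100\right) = \frac{7^{2}}{2 \left(2 - 9 \cdot 7^{2} + 3 \cdot 7\right)} + 1 \left(-100\right) = \frac{1}{2} \cdot 49 \frac{1}{2 - 441 + 21} - 100 = \frac{1}{2} \cdot 49 \frac{1}{-418} - 100 = \frac{1}{2} \cdot 49 \left(- \frac{1}{418}\right) - 100 = - \frac{49}{836} - 100 = - \frac{83649}{836}$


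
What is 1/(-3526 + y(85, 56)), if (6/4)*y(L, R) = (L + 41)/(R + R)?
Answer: -4/14101 ≈ -0.00028367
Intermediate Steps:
y(L, R) = (41 + L)/(3*R) (y(L, R) = 2*((L + 41)/(R + R))/3 = 2*((41 + L)/((2*R)))/3 = 2*((41 + L)*(1/(2*R)))/3 = 2*((41 + L)/(2*R))/3 = (41 + L)/(3*R))
1/(-3526 + y(85, 56)) = 1/(-3526 + (1/3)*(41 + 85)/56) = 1/(-3526 + (1/3)*(1/56)*126) = 1/(-3526 + 3/4) = 1/(-14101/4) = -4/14101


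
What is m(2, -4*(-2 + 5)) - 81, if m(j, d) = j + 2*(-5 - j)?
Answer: -93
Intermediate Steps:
m(j, d) = -10 - j (m(j, d) = j + (-10 - 2*j) = -10 - j)
m(2, -4*(-2 + 5)) - 81 = (-10 - 1*2) - 81 = (-10 - 2) - 81 = -12 - 81 = -93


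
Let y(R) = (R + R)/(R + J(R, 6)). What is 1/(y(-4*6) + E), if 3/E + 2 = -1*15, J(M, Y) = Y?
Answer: 51/127 ≈ 0.40157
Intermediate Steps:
E = -3/17 (E = 3/(-2 - 1*15) = 3/(-2 - 15) = 3/(-17) = 3*(-1/17) = -3/17 ≈ -0.17647)
y(R) = 2*R/(6 + R) (y(R) = (R + R)/(R + 6) = (2*R)/(6 + R) = 2*R/(6 + R))
1/(y(-4*6) + E) = 1/(2*(-4*6)/(6 - 4*6) - 3/17) = 1/(2*(-24)/(6 - 24) - 3/17) = 1/(2*(-24)/(-18) - 3/17) = 1/(2*(-24)*(-1/18) - 3/17) = 1/(8/3 - 3/17) = 1/(127/51) = 51/127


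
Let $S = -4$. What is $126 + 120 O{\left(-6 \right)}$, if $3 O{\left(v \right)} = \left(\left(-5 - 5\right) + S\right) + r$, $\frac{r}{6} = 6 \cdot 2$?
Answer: $2446$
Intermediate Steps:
$r = 72$ ($r = 6 \cdot 6 \cdot 2 = 6 \cdot 12 = 72$)
$O{\left(v \right)} = \frac{58}{3}$ ($O{\left(v \right)} = \frac{\left(\left(-5 - 5\right) - 4\right) + 72}{3} = \frac{\left(-10 - 4\right) + 72}{3} = \frac{-14 + 72}{3} = \frac{1}{3} \cdot 58 = \frac{58}{3}$)
$126 + 120 O{\left(-6 \right)} = 126 + 120 \cdot \frac{58}{3} = 126 + 2320 = 2446$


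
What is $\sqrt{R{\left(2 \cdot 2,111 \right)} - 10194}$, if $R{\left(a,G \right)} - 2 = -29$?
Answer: $i \sqrt{10221} \approx 101.1 i$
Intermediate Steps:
$R{\left(a,G \right)} = -27$ ($R{\left(a,G \right)} = 2 - 29 = -27$)
$\sqrt{R{\left(2 \cdot 2,111 \right)} - 10194} = \sqrt{-27 - 10194} = \sqrt{-10221} = i \sqrt{10221}$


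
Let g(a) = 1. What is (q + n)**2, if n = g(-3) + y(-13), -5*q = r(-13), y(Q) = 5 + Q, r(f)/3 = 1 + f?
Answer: 1/25 ≈ 0.040000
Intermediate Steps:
r(f) = 3 + 3*f (r(f) = 3*(1 + f) = 3 + 3*f)
q = 36/5 (q = -(3 + 3*(-13))/5 = -(3 - 39)/5 = -1/5*(-36) = 36/5 ≈ 7.2000)
n = -7 (n = 1 + (5 - 13) = 1 - 8 = -7)
(q + n)**2 = (36/5 - 7)**2 = (1/5)**2 = 1/25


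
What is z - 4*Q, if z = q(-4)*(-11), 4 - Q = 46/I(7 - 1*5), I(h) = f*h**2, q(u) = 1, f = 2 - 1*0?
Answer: -4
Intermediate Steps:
f = 2 (f = 2 + 0 = 2)
I(h) = 2*h**2
Q = -7/4 (Q = 4 - 46/(2*(7 - 1*5)**2) = 4 - 46/(2*(7 - 5)**2) = 4 - 46/(2*2**2) = 4 - 46/(2*4) = 4 - 46/8 = 4 - 1*23/4 = 4 - 23/4 = -7/4 ≈ -1.7500)
z = -11 (z = 1*(-11) = -11)
z - 4*Q = -11 - 4*(-7/4) = -11 + 7 = -4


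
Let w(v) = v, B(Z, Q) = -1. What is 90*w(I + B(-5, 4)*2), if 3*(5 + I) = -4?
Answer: -750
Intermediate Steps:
I = -19/3 (I = -5 + (⅓)*(-4) = -5 - 4/3 = -19/3 ≈ -6.3333)
90*w(I + B(-5, 4)*2) = 90*(-19/3 - 1*2) = 90*(-19/3 - 2) = 90*(-25/3) = -750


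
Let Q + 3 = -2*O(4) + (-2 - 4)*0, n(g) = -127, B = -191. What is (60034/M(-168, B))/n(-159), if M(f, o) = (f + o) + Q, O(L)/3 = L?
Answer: 30017/24511 ≈ 1.2246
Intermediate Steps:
O(L) = 3*L
Q = -27 (Q = -3 + (-6*4 + (-2 - 4)*0) = -3 + (-2*12 - 6*0) = -3 + (-24 + 0) = -3 - 24 = -27)
M(f, o) = -27 + f + o (M(f, o) = (f + o) - 27 = -27 + f + o)
(60034/M(-168, B))/n(-159) = (60034/(-27 - 168 - 191))/(-127) = (60034/(-386))*(-1/127) = (60034*(-1/386))*(-1/127) = -30017/193*(-1/127) = 30017/24511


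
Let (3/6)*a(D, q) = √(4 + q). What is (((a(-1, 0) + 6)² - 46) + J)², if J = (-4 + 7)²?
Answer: 3969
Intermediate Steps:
a(D, q) = 2*√(4 + q)
J = 9 (J = 3² = 9)
(((a(-1, 0) + 6)² - 46) + J)² = (((2*√(4 + 0) + 6)² - 46) + 9)² = (((2*√4 + 6)² - 46) + 9)² = (((2*2 + 6)² - 46) + 9)² = (((4 + 6)² - 46) + 9)² = ((10² - 46) + 9)² = ((100 - 46) + 9)² = (54 + 9)² = 63² = 3969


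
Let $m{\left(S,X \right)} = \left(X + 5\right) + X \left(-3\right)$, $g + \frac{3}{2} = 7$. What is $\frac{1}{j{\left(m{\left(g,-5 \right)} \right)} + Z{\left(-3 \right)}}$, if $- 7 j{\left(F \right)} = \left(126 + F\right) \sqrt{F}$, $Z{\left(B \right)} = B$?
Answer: $\frac{49}{99258} - \frac{329 \sqrt{15}}{99258} \approx -0.012344$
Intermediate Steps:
$g = \frac{11}{2}$ ($g = - \frac{3}{2} + 7 = \frac{11}{2} \approx 5.5$)
$m{\left(S,X \right)} = 5 - 2 X$ ($m{\left(S,X \right)} = \left(5 + X\right) - 3 X = 5 - 2 X$)
$j{\left(F \right)} = - \frac{\sqrt{F} \left(126 + F\right)}{7}$ ($j{\left(F \right)} = - \frac{\left(126 + F\right) \sqrt{F}}{7} = - \frac{\sqrt{F} \left(126 + F\right)}{7}$)
$\frac{1}{j{\left(m{\left(g,-5 \right)} \right)} + Z{\left(-3 \right)}} = \frac{1}{\frac{\sqrt{5 - -10} \left(-126 - \left(5 - -10\right)\right)}{7} - 3} = \frac{1}{\frac{\sqrt{5 + 10} \left(-126 - \left(5 + 10\right)\right)}{7} - 3} = \frac{1}{\frac{\sqrt{15} \left(-126 - 15\right)}{7} - 3} = \frac{1}{\frac{1}{7} \sqrt{15} \left(-141\right) - 3} = \frac{1}{- \frac{141 \sqrt{15}}{7} - 3} = \frac{1}{-3 - \frac{141 \sqrt{15}}{7}}$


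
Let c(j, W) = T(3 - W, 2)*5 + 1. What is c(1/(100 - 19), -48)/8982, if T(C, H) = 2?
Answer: 11/8982 ≈ 0.0012247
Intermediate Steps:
c(j, W) = 11 (c(j, W) = 2*5 + 1 = 10 + 1 = 11)
c(1/(100 - 19), -48)/8982 = 11/8982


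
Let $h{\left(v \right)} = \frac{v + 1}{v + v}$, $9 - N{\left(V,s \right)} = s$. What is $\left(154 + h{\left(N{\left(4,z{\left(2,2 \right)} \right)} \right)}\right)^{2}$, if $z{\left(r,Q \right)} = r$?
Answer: $\frac{1170724}{49} \approx 23892.0$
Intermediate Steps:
$N{\left(V,s \right)} = 9 - s$
$h{\left(v \right)} = \frac{1 + v}{2 v}$
$\left(154 + h{\left(N{\left(4,z{\left(2,2 \right)} \right)} \right)}\right)^{2} = \left(154 + \frac{1 + \left(9 - 2\right)}{2 \left(9 - 2\right)}\right)^{2} = \left(154 + \frac{1 + 7}{2 \cdot 7}\right)^{2} = \left(154 + \frac{1}{2} \cdot \frac{1}{7} \cdot 8\right)^{2} = \left(154 + \frac{4}{7}\right)^{2} = \left(\frac{1082}{7}\right)^{2} = \frac{1170724}{49}$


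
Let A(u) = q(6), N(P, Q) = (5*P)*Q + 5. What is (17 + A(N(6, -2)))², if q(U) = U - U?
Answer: 289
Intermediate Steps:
N(P, Q) = 5 + 5*P*Q (N(P, Q) = 5*P*Q + 5 = 5 + 5*P*Q)
q(U) = 0
A(u) = 0
(17 + A(N(6, -2)))² = (17 + 0)² = 17² = 289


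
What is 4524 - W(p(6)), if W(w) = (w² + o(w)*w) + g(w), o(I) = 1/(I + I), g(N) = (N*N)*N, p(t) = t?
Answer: 8543/2 ≈ 4271.5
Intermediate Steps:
g(N) = N³ (g(N) = N²*N = N³)
o(I) = 1/(2*I)
W(w) = ½ + w² + w³ (W(w) = (w² + (1/(2*w))*w) + w³ = (w² + ½) + w³ = (½ + w²) + w³ = ½ + w² + w³)
4524 - W(p(6)) = 4524 - (½ + 6² + 6³) = 4524 - (½ + 36 + 216) = 4524 - 1*505/2 = 4524 - 505/2 = 8543/2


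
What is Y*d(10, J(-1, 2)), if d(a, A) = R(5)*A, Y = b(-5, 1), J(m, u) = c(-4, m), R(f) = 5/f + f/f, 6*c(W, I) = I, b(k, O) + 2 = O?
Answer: 1/3 ≈ 0.33333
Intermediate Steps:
b(k, O) = -2 + O
c(W, I) = I/6
R(f) = 1 + 5/f (R(f) = 5/f + 1 = 1 + 5/f)
J(m, u) = m/6
Y = -1 (Y = -2 + 1 = -1)
d(a, A) = 2*A (d(a, A) = ((5 + 5)/5)*A = ((1/5)*10)*A = 2*A)
Y*d(10, J(-1, 2)) = -2*(1/6)*(-1) = -2*(-1)/6 = -1*(-1/3) = 1/3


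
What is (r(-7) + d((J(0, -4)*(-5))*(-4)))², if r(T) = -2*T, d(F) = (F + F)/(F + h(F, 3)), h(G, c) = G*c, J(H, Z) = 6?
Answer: 841/4 ≈ 210.25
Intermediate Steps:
d(F) = ½ (d(F) = (F + F)/(F + F*3) = (2*F)/(F + 3*F) = (2*F)/((4*F)) = (2*F)*(1/(4*F)) = ½)
(r(-7) + d((J(0, -4)*(-5))*(-4)))² = (-2*(-7) + ½)² = (14 + ½)² = (29/2)² = 841/4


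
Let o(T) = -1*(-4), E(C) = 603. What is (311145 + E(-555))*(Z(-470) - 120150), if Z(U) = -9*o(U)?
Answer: -37467745128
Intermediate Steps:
o(T) = 4
Z(U) = -36 (Z(U) = -9*4 = -36)
(311145 + E(-555))*(Z(-470) - 120150) = (311145 + 603)*(-36 - 120150) = 311748*(-120186) = -37467745128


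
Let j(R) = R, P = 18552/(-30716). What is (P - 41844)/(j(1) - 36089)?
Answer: 160662357/138559876 ≈ 1.1595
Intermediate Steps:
P = -4638/7679 (P = 18552*(-1/30716) = -4638/7679 ≈ -0.60398)
(P - 41844)/(j(1) - 36089) = (-4638/7679 - 41844)/(1 - 36089) = -321324714/7679/(-36088) = -321324714/7679*(-1/36088) = 160662357/138559876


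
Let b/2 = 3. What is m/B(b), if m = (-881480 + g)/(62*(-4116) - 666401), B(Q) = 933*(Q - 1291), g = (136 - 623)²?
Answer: -644311/1104902455665 ≈ -5.8314e-7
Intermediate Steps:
b = 6 (b = 2*3 = 6)
g = 237169 (g = (-487)² = 237169)
B(Q) = -1204503 + 933*Q (B(Q) = 933*(-1291 + Q) = -1204503 + 933*Q)
m = 644311/921593 (m = (-881480 + 237169)/(62*(-4116) - 666401) = -644311/(-255192 - 666401) = -644311/(-921593) = -644311*(-1/921593) = 644311/921593 ≈ 0.69913)
m/B(b) = 644311/(921593*(-1204503 + 933*6)) = 644311/(921593*(-1204503 + 5598)) = (644311/921593)/(-1198905) = (644311/921593)*(-1/1198905) = -644311/1104902455665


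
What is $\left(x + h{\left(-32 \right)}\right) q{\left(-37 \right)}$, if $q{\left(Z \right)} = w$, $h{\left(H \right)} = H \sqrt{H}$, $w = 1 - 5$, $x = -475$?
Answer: $1900 + 512 i \sqrt{2} \approx 1900.0 + 724.08 i$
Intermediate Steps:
$w = -4$ ($w = 1 - 5 = -4$)
$h{\left(H \right)} = H^{\frac{3}{2}}$
$q{\left(Z \right)} = -4$
$\left(x + h{\left(-32 \right)}\right) q{\left(-37 \right)} = \left(-475 + \left(-32\right)^{\frac{3}{2}}\right) \left(-4\right) = \left(-475 - 128 i \sqrt{2}\right) \left(-4\right) = 1900 + 512 i \sqrt{2}$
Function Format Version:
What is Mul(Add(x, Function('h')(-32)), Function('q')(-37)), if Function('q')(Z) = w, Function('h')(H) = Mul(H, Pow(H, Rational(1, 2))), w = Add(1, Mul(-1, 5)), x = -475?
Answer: Add(1900, Mul(512, I, Pow(2, Rational(1, 2)))) ≈ Add(1900.0, Mul(724.08, I))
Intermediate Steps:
w = -4 (w = Add(1, -5) = -4)
Function('h')(H) = Pow(H, Rational(3, 2))
Function('q')(Z) = -4
Mul(Add(x, Function('h')(-32)), Function('q')(-37)) = Mul(Add(-475, Pow(-32, Rational(3, 2))), -4) = Mul(Add(-475, Mul(-128, I, Pow(2, Rational(1, 2)))), -4) = Add(1900, Mul(512, I, Pow(2, Rational(1, 2))))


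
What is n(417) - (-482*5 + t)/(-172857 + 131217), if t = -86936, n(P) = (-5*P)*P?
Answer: -6033963191/6940 ≈ -8.6945e+5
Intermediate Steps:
n(P) = -5*P²
n(417) - (-482*5 + t)/(-172857 + 131217) = -5*417² - (-482*5 - 86936)/(-172857 + 131217) = -5*173889 - (-2410 - 86936)/(-41640) = -869445 - (-89346)*(-1)/41640 = -869445 - 1*14891/6940 = -869445 - 14891/6940 = -6033963191/6940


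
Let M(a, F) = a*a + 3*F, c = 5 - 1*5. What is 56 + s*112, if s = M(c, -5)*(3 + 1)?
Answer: -6664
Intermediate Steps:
c = 0 (c = 5 - 5 = 0)
M(a, F) = a**2 + 3*F
s = -60 (s = (0**2 + 3*(-5))*(3 + 1) = (0 - 15)*4 = -15*4 = -60)
56 + s*112 = 56 - 60*112 = 56 - 6720 = -6664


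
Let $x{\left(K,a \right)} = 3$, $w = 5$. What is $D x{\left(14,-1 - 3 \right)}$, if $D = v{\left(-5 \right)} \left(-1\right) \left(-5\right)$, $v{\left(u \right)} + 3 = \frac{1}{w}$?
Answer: $-42$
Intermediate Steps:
$v{\left(u \right)} = - \frac{14}{5}$ ($v{\left(u \right)} = -3 + \frac{1}{5} = - \frac{14}{5}$)
$D = -14$ ($D = \left(- \frac{14}{5}\right) \left(-1\right) \left(-5\right) = \frac{14}{5} \left(-5\right) = -14$)
$D x{\left(14,-1 - 3 \right)} = \left(-14\right) 3 = -42$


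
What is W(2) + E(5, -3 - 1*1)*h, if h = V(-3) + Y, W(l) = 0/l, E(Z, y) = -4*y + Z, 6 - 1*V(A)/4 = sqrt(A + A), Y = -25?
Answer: -21 - 84*I*sqrt(6) ≈ -21.0 - 205.76*I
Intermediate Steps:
V(A) = 24 - 4*sqrt(2)*sqrt(A) (V(A) = 24 - 4*sqrt(A + A) = 24 - 4*sqrt(2)*sqrt(A))
E(Z, y) = Z - 4*y
W(l) = 0
h = -1 - 4*I*sqrt(6) (h = (24 - 4*sqrt(2)*sqrt(-3)) - 25 = (24 - 4*sqrt(2)*I*sqrt(3)) - 25 = (24 - 4*I*sqrt(6)) - 25 = -1 - 4*I*sqrt(6) ≈ -1.0 - 9.798*I)
W(2) + E(5, -3 - 1*1)*h = 0 + (5 - 4*(-3 - 1*1))*(-1 - 4*I*sqrt(6)) = 0 + (5 - 4*(-3 - 1))*(-1 - 4*I*sqrt(6)) = 0 + (5 - 4*(-4))*(-1 - 4*I*sqrt(6)) = 0 + (5 + 16)*(-1 - 4*I*sqrt(6)) = 0 + 21*(-1 - 4*I*sqrt(6)) = 0 + (-21 - 84*I*sqrt(6)) = -21 - 84*I*sqrt(6)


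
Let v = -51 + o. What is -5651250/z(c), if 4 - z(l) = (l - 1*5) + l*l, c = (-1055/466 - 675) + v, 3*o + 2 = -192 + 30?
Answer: 11044825605000/1196463492007 ≈ 9.2312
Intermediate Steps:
o = -164/3 (o = -2/3 + (-192 + 30)/3 = -2/3 + (1/3)*(-162) = -2/3 - 54 = -164/3 ≈ -54.667)
v = -317/3 (v = -51 - 164/3 = -317/3 ≈ -105.67)
c = -1094537/1398 (c = (-1055/466 - 675) - 317/3 = -315605/466 - 317/3 = -1094537/1398 ≈ -782.93)
z(l) = 9 - l - l**2 (z(l) = 4 - ((l - 1*5) + l*l) = 4 - ((l - 5) + l**2) = 4 - ((-5 + l) + l**2) = 4 - (-5 + l + l**2) = 4 + (5 - l - l**2) = 9 - l - l**2)
-5651250/z(c) = -5651250/(9 - 1*(-1094537/1398) - (-1094537/1398)**2) = -5651250/(9 + 1094537/1398 - 1*1198011244369/1954404) = -5651250/(9 + 1094537/1398 - 1198011244369/1954404) = -5651250/(-1196463492007/1954404) = -5651250*(-1954404/1196463492007) = 11044825605000/1196463492007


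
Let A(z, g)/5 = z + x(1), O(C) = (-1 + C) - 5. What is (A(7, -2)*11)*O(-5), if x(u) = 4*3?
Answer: -11495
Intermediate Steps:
x(u) = 12
O(C) = -6 + C
A(z, g) = 60 + 5*z (A(z, g) = 5*(z + 12) = 5*(12 + z) = 60 + 5*z)
(A(7, -2)*11)*O(-5) = ((60 + 5*7)*11)*(-6 - 5) = ((60 + 35)*11)*(-11) = (95*11)*(-11) = 1045*(-11) = -11495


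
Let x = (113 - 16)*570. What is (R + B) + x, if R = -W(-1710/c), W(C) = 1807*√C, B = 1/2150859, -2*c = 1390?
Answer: 118920994111/2150859 - 39*√5282 ≈ 52456.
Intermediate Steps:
c = -695 (c = -½*1390 = -695)
B = 1/2150859 ≈ 4.6493e-7
x = 55290 (x = 97*570 = 55290)
R = -39*√5282 (R = -1807*√(-1710/(-695)) = -1807*√(-1710*(-1/695)) = -1807*√(342/139) = -1807*3*√5282/139 = -39*√5282 ≈ -2834.4)
(R + B) + x = (-39*√5282 + 1/2150859) + 55290 = (1/2150859 - 39*√5282) + 55290 = 118920994111/2150859 - 39*√5282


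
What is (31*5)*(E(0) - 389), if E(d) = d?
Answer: -60295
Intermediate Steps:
(31*5)*(E(0) - 389) = (31*5)*(0 - 389) = 155*(-389) = -60295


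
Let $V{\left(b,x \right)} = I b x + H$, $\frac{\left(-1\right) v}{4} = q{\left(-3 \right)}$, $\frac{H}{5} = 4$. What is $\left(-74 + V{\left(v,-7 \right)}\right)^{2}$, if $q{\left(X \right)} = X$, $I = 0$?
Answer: $2916$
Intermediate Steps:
$H = 20$ ($H = 5 \cdot 4 = 20$)
$v = 12$ ($v = \left(-4\right) \left(-3\right) = 12$)
$V{\left(b,x \right)} = 20$ ($V{\left(b,x \right)} = 0 b x + 20 = 0 x + 20 = 0 + 20 = 20$)
$\left(-74 + V{\left(v,-7 \right)}\right)^{2} = \left(-74 + 20\right)^{2} = \left(-54\right)^{2} = 2916$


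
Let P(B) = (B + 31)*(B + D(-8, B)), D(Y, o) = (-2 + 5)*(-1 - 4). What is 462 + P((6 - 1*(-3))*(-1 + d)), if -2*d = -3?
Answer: 357/4 ≈ 89.250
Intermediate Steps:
d = 3/2 (d = -½*(-3) = 3/2 ≈ 1.5000)
D(Y, o) = -15 (D(Y, o) = 3*(-5) = -15)
P(B) = (-15 + B)*(31 + B) (P(B) = (B + 31)*(B - 15) = (31 + B)*(-15 + B) = (-15 + B)*(31 + B))
462 + P((6 - 1*(-3))*(-1 + d)) = 462 + (-465 + ((6 - 1*(-3))*(-1 + 3/2))² + 16*((6 - 1*(-3))*(-1 + 3/2))) = 462 + (-465 + ((6 + 3)*(½))² + 16*((6 + 3)*(½))) = 462 + (-465 + (9*(½))² + 16*(9*(½))) = 462 + (-465 + (9/2)² + 16*(9/2)) = 462 + (-465 + 81/4 + 72) = 462 - 1491/4 = 357/4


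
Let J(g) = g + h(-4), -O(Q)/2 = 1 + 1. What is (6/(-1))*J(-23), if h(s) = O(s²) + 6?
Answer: 126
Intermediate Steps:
O(Q) = -4 (O(Q) = -2*(1 + 1) = -2*2 = -4)
h(s) = 2 (h(s) = -4 + 6 = 2)
J(g) = 2 + g (J(g) = g + 2 = 2 + g)
(6/(-1))*J(-23) = (6/(-1))*(2 - 23) = (6*(-1))*(-21) = -6*(-21) = 126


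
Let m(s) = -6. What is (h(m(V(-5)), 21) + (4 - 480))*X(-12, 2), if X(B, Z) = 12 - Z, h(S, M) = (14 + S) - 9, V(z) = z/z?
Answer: -4770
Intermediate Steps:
V(z) = 1
h(S, M) = 5 + S
(h(m(V(-5)), 21) + (4 - 480))*X(-12, 2) = ((5 - 6) + (4 - 480))*(12 - 1*2) = (-1 - 476)*(12 - 2) = -477*10 = -4770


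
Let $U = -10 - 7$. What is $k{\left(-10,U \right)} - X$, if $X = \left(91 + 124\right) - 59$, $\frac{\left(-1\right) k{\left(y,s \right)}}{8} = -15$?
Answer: $-36$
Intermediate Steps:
$U = -17$
$k{\left(y,s \right)} = 120$ ($k{\left(y,s \right)} = \left(-8\right) \left(-15\right) = 120$)
$X = 156$ ($X = 215 - 59 = 156$)
$k{\left(-10,U \right)} - X = 120 - 156 = -36$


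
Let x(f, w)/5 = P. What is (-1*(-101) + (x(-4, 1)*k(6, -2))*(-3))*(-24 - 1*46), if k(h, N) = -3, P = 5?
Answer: -22820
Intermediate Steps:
x(f, w) = 25 (x(f, w) = 5*5 = 25)
(-1*(-101) + (x(-4, 1)*k(6, -2))*(-3))*(-24 - 1*46) = (-1*(-101) + (25*(-3))*(-3))*(-24 - 1*46) = (101 - 75*(-3))*(-24 - 46) = (101 + 225)*(-70) = 326*(-70) = -22820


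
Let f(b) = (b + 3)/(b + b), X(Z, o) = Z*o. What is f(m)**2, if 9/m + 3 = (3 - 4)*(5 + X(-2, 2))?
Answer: 1/36 ≈ 0.027778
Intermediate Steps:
m = -9/4 (m = 9/(-3 + (3 - 4)*(5 - 2*2)) = 9/(-3 - (5 - 4)) = 9/(-3 - 1*1) = 9/(-3 - 1) = 9/(-4) = 9*(-1/4) = -9/4 ≈ -2.2500)
f(b) = (3 + b)/(2*b) (f(b) = (3 + b)/((2*b)) = (3 + b)*(1/(2*b)) = (3 + b)/(2*b))
f(m)**2 = ((3 - 9/4)/(2*(-9/4)))**2 = ((1/2)*(-4/9)*(3/4))**2 = (-1/6)**2 = 1/36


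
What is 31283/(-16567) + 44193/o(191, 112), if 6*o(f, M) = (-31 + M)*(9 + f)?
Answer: 215893777/14910300 ≈ 14.480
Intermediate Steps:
o(f, M) = (-31 + M)*(9 + f)/6 (o(f, M) = ((-31 + M)*(9 + f))/6 = (-31 + M)*(9 + f)/6)
31283/(-16567) + 44193/o(191, 112) = 31283/(-16567) + 44193/(-93/2 - 31/6*191 + (3/2)*112 + (1/6)*112*191) = 31283*(-1/16567) + 44193/(-93/2 - 5921/6 + 168 + 10696/3) = -31283/16567 + 44193/2700 = -31283/16567 + 44193*(1/2700) = -31283/16567 + 14731/900 = 215893777/14910300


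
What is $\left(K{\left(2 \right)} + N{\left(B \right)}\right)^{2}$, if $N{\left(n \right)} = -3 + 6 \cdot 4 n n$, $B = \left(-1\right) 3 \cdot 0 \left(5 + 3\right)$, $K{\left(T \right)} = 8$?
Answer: $25$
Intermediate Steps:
$B = 0$ ($B = - 3 \cdot 0 \cdot 8 = \left(-3\right) 0 = 0$)
$N{\left(n \right)} = -3 + 24 n^{2}$ ($N{\left(n \right)} = -3 + 6 \cdot 4 n^{2} = -3 + 24 n^{2}$)
$\left(K{\left(2 \right)} + N{\left(B \right)}\right)^{2} = \left(8 - \left(3 - 24 \cdot 0^{2}\right)\right)^{2} = \left(8 + \left(-3 + 24 \cdot 0\right)\right)^{2} = \left(8 + \left(-3 + 0\right)\right)^{2} = \left(8 - 3\right)^{2} = 5^{2} = 25$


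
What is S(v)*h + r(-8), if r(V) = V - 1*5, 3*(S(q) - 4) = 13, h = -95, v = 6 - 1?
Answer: -2414/3 ≈ -804.67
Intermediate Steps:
v = 5
S(q) = 25/3 (S(q) = 4 + (1/3)*13 = 4 + 13/3 = 25/3)
r(V) = -5 + V (r(V) = V - 5 = -5 + V)
S(v)*h + r(-8) = (25/3)*(-95) + (-5 - 8) = -2375/3 - 13 = -2414/3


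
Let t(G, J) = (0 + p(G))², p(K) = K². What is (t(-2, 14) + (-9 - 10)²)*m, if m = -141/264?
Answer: -17719/88 ≈ -201.35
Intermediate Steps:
t(G, J) = G⁴ (t(G, J) = (0 + G²)² = (G²)² = G⁴)
m = -47/88 (m = -141*1/264 = -47/88 ≈ -0.53409)
(t(-2, 14) + (-9 - 10)²)*m = ((-2)⁴ + (-9 - 10)²)*(-47/88) = (16 + (-19)²)*(-47/88) = (16 + 361)*(-47/88) = 377*(-47/88) = -17719/88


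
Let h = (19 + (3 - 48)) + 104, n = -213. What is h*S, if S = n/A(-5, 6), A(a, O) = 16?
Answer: -8307/8 ≈ -1038.4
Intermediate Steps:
h = 78 (h = (19 - 45) + 104 = -26 + 104 = 78)
S = -213/16 ≈ -13.313
h*S = 78*(-213/16) = -8307/8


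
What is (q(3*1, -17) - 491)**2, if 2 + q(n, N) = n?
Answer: 240100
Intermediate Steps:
q(n, N) = -2 + n
(q(3*1, -17) - 491)**2 = ((-2 + 3*1) - 491)**2 = ((-2 + 3) - 491)**2 = (1 - 491)**2 = (-490)**2 = 240100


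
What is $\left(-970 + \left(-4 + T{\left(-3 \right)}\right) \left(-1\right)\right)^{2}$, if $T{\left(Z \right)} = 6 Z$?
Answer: $898704$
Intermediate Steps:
$\left(-970 + \left(-4 + T{\left(-3 \right)}\right) \left(-1\right)\right)^{2} = \left(-970 + \left(-4 + 6 \left(-3\right)\right) \left(-1\right)\right)^{2} = \left(-970 + \left(-4 - 18\right) \left(-1\right)\right)^{2} = \left(-970 - -22\right)^{2} = \left(-970 + 22\right)^{2} = \left(-948\right)^{2} = 898704$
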